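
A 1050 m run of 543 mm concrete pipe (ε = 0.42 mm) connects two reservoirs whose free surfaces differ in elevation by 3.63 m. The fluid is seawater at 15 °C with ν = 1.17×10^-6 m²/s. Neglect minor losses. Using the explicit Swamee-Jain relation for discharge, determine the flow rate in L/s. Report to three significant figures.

Swamee-Jain (Type II): Q = -0.965·√(gD⁵h_f/L)·ln[ε/(3.7D) + √(3.17ν²L/(gD³h_f))]
√(gD⁵h_f/L) = √(9.81·0.543⁵·3.63/1050) = 0.04001
ε/(3.7D) = 2.09×10^-4; √(3.17ν²L/(gD³h_f)) = 2.83×10^-5
Q = -0.965·0.04001·ln(2.373×10^-4) = 0.3223 m³/s
Check: V = 1.39 m/s, Re = 6.46×10^5, f = 0.01914, h_f = 3.65 m ≈ 3.63 m ✓

Q ≈ 322 L/s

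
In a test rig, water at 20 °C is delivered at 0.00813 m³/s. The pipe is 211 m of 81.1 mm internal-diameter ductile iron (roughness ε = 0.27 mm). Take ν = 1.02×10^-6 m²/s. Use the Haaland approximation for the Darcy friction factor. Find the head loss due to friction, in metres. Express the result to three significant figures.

h_f ≈ 9.16 m

V = 4Q/(πD²) = 4·0.00813/(π·0.0811²) = 1.574 m/s
Re = VD/ν = 1.574·0.0811/1.02×10^-6 = 1.25×10^5 → turbulent
ε/D = 0.27/81.1 = 0.00333
Haaland: f = 0.02789
h_f = f(L/D)V²/(2g) = 0.02789·(211/0.0811)·1.574²/(2·9.81) = 9.159 m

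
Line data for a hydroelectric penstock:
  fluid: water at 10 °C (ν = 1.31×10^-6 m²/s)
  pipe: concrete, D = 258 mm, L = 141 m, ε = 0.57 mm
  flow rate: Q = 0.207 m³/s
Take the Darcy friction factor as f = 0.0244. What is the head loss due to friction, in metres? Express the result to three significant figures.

h_f ≈ 10.7 m

V = 4Q/(πD²) = 4·0.207/(π·0.258²) = 3.960 m/s
h_f = f(L/D)V²/(2g) = 0.02440·(141/0.258)·3.960²/(2·9.81) = 10.66 m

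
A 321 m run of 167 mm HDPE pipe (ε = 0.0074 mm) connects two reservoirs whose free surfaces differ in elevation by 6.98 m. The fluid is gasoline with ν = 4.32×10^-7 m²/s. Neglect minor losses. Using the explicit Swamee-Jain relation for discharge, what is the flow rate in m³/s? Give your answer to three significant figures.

Swamee-Jain (Type II): Q = -0.965·√(gD⁵h_f/L)·ln[ε/(3.7D) + √(3.17ν²L/(gD³h_f))]
√(gD⁵h_f/L) = √(9.81·0.167⁵·6.98/321) = 0.005264
ε/(3.7D) = 1.20×10^-5; √(3.17ν²L/(gD³h_f)) = 2.44×10^-5
Q = -0.965·0.005264·ln(3.638×10^-5) = 0.05192 m³/s
Check: V = 2.37 m/s, Re = 9.16×10^5, f = 0.01271, h_f = 7.00 m ≈ 6.98 m ✓

Q ≈ 0.0519 m³/s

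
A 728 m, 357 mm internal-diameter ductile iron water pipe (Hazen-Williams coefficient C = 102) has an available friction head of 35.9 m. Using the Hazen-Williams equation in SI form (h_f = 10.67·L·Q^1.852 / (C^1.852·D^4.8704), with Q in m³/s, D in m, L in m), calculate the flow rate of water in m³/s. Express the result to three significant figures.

Rearranging: Q = [h_f·C^1.852·D^4.8704 / (10.67·L)]^(1/1.852)
Q = [35.9·102^1.852·0.357^4.8704 / (10.67·728)]^0.540 = 0.3726 m³/s

Q ≈ 0.373 m³/s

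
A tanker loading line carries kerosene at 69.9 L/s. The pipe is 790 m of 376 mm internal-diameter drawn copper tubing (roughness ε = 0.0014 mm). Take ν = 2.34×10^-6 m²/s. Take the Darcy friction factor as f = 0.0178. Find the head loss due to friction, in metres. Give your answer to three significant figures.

V = 4Q/(πD²) = 4·0.0699/(π·0.376²) = 0.6295 m/s
h_f = f(L/D)V²/(2g) = 0.01780·(790/0.376)·0.6295²/(2·9.81) = 0.7554 m

h_f ≈ 0.755 m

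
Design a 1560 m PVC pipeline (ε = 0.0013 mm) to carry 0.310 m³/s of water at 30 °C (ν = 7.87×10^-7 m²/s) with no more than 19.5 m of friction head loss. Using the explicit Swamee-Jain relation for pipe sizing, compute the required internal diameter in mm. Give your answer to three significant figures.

Swamee-Jain (Type III): D = 0.66·[ε^1.25·(LQ²/(gh_f))^4.75 + ν·Q^9.4·(L/(gh_f))^5.2]^0.04
LQ²/(gh_f) = 0.7837; L/(gh_f) = 8.155
Term 1 = ε^1.25·(…)^4.75 = 1.38×10^-8; Term 2 = ν·Q^9.4·(…)^5.2 = 7.15×10^-7
D = 0.66·(1.38×10^-8 + 7.15×10^-7)^0.04 = 0.3750 m = 375 mm
Check: V = 2.81 m/s, Re = 1.34×10^6, f = 0.01116, h_f = 18.6 m ≈ 19.5 m ✓

D ≈ 375 mm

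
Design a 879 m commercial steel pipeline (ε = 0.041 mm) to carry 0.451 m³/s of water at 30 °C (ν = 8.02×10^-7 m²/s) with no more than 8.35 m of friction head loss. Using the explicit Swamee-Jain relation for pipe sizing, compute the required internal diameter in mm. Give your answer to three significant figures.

D ≈ 473 mm

Swamee-Jain (Type III): D = 0.66·[ε^1.25·(LQ²/(gh_f))^4.75 + ν·Q^9.4·(L/(gh_f))^5.2]^0.04
LQ²/(gh_f) = 2.183; L/(gh_f) = 10.73
Term 1 = ε^1.25·(…)^4.75 = 1.34×10^-4; Term 2 = ν·Q^9.4·(…)^5.2 = 1.03×10^-4
D = 0.66·(1.34×10^-4 + 1.03×10^-4)^0.04 = 0.4726 m = 473 mm
Check: V = 2.57 m/s, Re = 1.51×10^6, f = 0.01287, h_f = 8.06 m ≈ 8.35 m ✓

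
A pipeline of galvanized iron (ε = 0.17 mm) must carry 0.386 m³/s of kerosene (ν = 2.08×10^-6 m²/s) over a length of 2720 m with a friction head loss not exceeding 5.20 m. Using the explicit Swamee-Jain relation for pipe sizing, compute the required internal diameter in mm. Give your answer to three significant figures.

D ≈ 648 mm

Swamee-Jain (Type III): D = 0.66·[ε^1.25·(LQ²/(gh_f))^4.75 + ν·Q^9.4·(L/(gh_f))^5.2]^0.04
LQ²/(gh_f) = 7.945; L/(gh_f) = 53.32
Term 1 = ε^1.25·(…)^4.75 = 0.366; Term 2 = ν·Q^9.4·(…)^5.2 = 0.258
D = 0.66·(0.366 + 0.258)^0.04 = 0.6477 m = 648 mm
Check: V = 1.17 m/s, Re = 3.65×10^5, f = 0.01649, h_f = 4.84 m ≈ 5.20 m ✓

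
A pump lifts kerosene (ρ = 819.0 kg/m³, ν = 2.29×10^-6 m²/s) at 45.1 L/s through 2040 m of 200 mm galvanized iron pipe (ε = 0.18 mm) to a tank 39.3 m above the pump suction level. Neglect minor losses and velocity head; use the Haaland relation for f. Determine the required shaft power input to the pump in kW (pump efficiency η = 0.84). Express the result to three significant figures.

V = 4Q/(πD²) = 1.436 m/s; Re = 1.25×10^5; ε/D = 9.00×10^-4; f = 0.02118
h_f = f(L/D)V²/2g = 22.70 m
Total head H = z + h_f = 39.3 + 22.70 = 62.00 m
P_hyd = ρgQH = 819.0·9.81·0.0451·62.00 = 22.46 kW
P_shaft = P_hyd/η = 22.46/0.84 = 26.74 kW

P_shaft ≈ 26.7 kW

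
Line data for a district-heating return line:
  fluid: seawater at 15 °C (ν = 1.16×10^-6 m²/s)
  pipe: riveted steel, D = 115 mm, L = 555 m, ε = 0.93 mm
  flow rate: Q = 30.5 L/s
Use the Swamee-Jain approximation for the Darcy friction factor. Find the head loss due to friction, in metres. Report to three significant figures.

V = 4Q/(πD²) = 4·0.0305/(π·0.115²) = 2.936 m/s
Re = VD/ν = 2.936·0.115/1.16×10^-6 = 2.91×10^5 → turbulent
ε/D = 0.93/115 = 0.00809
Swamee-Jain: f = 0.03568
h_f = f(L/D)V²/(2g) = 0.03568·(555/0.115)·2.936²/(2·9.81) = 75.68 m

h_f ≈ 75.7 m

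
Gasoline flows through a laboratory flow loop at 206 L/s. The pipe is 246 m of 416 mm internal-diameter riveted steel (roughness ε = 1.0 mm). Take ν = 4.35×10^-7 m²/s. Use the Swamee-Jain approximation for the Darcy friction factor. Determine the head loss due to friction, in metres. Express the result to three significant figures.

V = 4Q/(πD²) = 4·0.206/(π·0.416²) = 1.516 m/s
Re = VD/ν = 1.516·0.416/4.35×10^-7 = 1.45×10^6 → turbulent
ε/D = 1.0/416 = 0.00240
Swamee-Jain: f = 0.02478
h_f = f(L/D)V²/(2g) = 0.02478·(246/0.416)·1.516²/(2·9.81) = 1.715 m

h_f ≈ 1.72 m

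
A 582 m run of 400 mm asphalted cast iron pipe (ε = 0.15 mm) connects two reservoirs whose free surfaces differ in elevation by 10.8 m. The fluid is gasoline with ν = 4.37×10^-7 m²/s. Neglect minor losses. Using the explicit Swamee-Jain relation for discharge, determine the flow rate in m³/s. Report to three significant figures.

Q ≈ 0.380 m³/s

Swamee-Jain (Type II): Q = -0.965·√(gD⁵h_f/L)·ln[ε/(3.7D) + √(3.17ν²L/(gD³h_f))]
√(gD⁵h_f/L) = √(9.81·0.400⁵·10.8/582) = 0.04318
ε/(3.7D) = 1.01×10^-4; √(3.17ν²L/(gD³h_f)) = 7.21×10^-6
Q = -0.965·0.04318·ln(1.086×10^-4) = 0.3803 m³/s
Check: V = 3.03 m/s, Re = 2.77×10^6, f = 0.01597, h_f = 10.8 m ≈ 10.8 m ✓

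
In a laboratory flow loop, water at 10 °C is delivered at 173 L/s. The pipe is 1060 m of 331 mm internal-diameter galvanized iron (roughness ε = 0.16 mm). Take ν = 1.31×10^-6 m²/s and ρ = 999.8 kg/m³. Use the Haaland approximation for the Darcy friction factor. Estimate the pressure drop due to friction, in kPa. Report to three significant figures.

Δp ≈ 113 kPa

V = 4Q/(πD²) = 4·0.173/(π·0.331²) = 2.010 m/s
Re = VD/ν = 2.010·0.331/1.31×10^-6 = 5.08×10^5 → turbulent
ε/D = 0.16/331 = 4.83×10^-4
Haaland: f = 0.01746
h_f = f(L/D)V²/(2g) = 0.01746·(1060/0.331)·2.010²/(2·9.81) = 11.52 m
Δp = ρg·h_f = 999.8·9.81·11.52 = 113.0 kPa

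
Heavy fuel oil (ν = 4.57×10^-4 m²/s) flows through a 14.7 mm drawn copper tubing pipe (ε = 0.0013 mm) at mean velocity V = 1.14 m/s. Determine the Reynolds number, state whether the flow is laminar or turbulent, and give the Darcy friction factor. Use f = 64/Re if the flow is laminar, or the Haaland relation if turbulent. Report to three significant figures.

Re ≈ 36.7; laminar; f = 64/Re ≈ 1.75

Re = VD/ν = 1.140·0.0147/4.57×10^-4 = 36.7
Re < 2300 → laminar → f = 64/Re = 1.745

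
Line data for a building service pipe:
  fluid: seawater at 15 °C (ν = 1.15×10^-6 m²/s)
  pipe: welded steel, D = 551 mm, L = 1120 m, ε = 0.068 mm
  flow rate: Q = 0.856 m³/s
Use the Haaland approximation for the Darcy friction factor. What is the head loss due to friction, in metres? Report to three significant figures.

h_f ≈ 17.7 m

V = 4Q/(πD²) = 4·0.856/(π·0.551²) = 3.590 m/s
Re = VD/ν = 3.590·0.551/1.15×10^-6 = 1.72×10^6 → turbulent
ε/D = 0.068/551 = 1.23×10^-4
Haaland: f = 0.01322
h_f = f(L/D)V²/(2g) = 0.01322·(1120/0.551)·3.590²/(2·9.81) = 17.65 m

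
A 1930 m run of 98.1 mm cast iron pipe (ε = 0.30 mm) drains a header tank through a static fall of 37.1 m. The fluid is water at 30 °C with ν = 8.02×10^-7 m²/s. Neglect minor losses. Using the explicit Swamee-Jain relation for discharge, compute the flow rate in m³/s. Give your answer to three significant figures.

Q ≈ 0.00881 m³/s

Swamee-Jain (Type II): Q = -0.965·√(gD⁵h_f/L)·ln[ε/(3.7D) + √(3.17ν²L/(gD³h_f))]
√(gD⁵h_f/L) = √(9.81·0.0981⁵·37.1/1930) = 0.001309
ε/(3.7D) = 8.27×10^-4; √(3.17ν²L/(gD³h_f)) = 1.07×10^-4
Q = -0.965·0.001309·ln(9.335×10^-4) = 0.008812 m³/s
Check: V = 1.17 m/s, Re = 1.43×10^5, f = 0.02744, h_f = 37.4 m ≈ 37.1 m ✓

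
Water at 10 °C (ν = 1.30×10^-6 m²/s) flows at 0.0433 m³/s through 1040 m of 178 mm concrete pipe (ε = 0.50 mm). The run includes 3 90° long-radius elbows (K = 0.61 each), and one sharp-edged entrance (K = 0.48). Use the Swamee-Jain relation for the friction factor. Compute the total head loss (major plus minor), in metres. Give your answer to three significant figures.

H_L ≈ 24.2 m

V = 4Q/(πD²) = 1.740 m/s; V²/2g = 0.1543 m
Re = 2.38×10^5, ε/D = 0.00281 → f = 0.02645 (Swamee-Jain)
Major: h_f = f(L/D)·V²/2g = 0.02645·5843·0.1543 = 23.85 m
Minor: ΣK = 2.31; h_m = ΣK·V²/2g = 0.3565 m
Total H_L = 23.85 + 0.3565 = 24.20 m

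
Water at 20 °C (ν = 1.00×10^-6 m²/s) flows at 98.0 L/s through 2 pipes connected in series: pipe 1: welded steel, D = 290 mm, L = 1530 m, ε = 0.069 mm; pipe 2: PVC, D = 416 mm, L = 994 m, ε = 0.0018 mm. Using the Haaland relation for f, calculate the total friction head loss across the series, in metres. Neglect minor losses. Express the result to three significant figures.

H ≈ 10.3 m

Pipe 1: V = 1.484 m/s, Re = 4.30×10^5, ε/D = 2.38×10^-4, f = 0.01582, h_1 = f(L/D)V²/2g = 9.364 m
Pipe 2: V = 0.7210 m/s, Re = 3.00×10^5, ε/D = 4.33×10^-6, f = 0.01438, h_2 = f(L/D)V²/2g = 0.9103 m
Series → Q common, losses add: H = Σh = 10.27 m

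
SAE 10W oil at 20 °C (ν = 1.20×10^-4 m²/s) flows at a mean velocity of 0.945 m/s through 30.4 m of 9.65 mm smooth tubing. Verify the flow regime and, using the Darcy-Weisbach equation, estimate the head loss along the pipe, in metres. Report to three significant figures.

Re = VD/ν = 0.945·0.009650/1.20×10^-4 = 76.0 → laminar (Re < 2300)
f = 64/Re = 0.8422
h_f = f(L/D)V²/(2g) = 0.8422·(30.4/0.009650)·0.945²/(2·9.81) = 120.8 m

h_f ≈ 121 m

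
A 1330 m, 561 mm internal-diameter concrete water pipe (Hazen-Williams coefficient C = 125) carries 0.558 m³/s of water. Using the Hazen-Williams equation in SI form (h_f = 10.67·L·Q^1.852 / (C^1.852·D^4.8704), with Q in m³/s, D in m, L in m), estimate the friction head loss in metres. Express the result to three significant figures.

h_f ≈ 10.5 m

h_f = 10.67·1330·0.558^1.852 / (125^1.852·0.561^4.8704) = 10.52 m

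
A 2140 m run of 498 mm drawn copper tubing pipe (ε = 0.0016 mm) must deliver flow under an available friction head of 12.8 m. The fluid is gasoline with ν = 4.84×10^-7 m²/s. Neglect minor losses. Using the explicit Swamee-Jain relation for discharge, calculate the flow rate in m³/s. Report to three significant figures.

Swamee-Jain (Type II): Q = -0.965·√(gD⁵h_f/L)·ln[ε/(3.7D) + √(3.17ν²L/(gD³h_f))]
√(gD⁵h_f/L) = √(9.81·0.498⁵·12.8/2140) = 0.04239
ε/(3.7D) = 8.68×10^-7; √(3.17ν²L/(gD³h_f)) = 1.01×10^-5
Q = -0.965·0.04239·ln(1.099×10^-5) = 0.4671 m³/s
Check: V = 2.40 m/s, Re = 2.47×10^6, f = 0.01017, h_f = 12.8 m ≈ 12.8 m ✓

Q ≈ 0.467 m³/s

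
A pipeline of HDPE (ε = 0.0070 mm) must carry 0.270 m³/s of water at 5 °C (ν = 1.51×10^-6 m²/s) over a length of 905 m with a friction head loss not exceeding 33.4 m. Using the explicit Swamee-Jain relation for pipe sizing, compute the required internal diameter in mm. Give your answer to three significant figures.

D ≈ 293 mm

Swamee-Jain (Type III): D = 0.66·[ε^1.25·(LQ²/(gh_f))^4.75 + ν·Q^9.4·(L/(gh_f))^5.2]^0.04
LQ²/(gh_f) = 0.2014; L/(gh_f) = 2.762
Term 1 = ε^1.25·(…)^4.75 = 1.78×10^-10; Term 2 = ν·Q^9.4·(…)^5.2 = 1.34×10^-9
D = 0.66·(1.78×10^-10 + 1.34×10^-9)^0.04 = 0.2930 m = 293 mm
Check: V = 4.01 m/s, Re = 7.77×10^5, f = 0.01260, h_f = 31.8 m ≈ 33.4 m ✓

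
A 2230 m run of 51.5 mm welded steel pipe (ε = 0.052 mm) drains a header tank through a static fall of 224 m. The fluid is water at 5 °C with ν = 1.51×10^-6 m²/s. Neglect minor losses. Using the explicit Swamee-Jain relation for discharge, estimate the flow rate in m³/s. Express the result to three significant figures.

Swamee-Jain (Type II): Q = -0.965·√(gD⁵h_f/L)·ln[ε/(3.7D) + √(3.17ν²L/(gD³h_f))]
√(gD⁵h_f/L) = √(9.81·0.0515⁵·224/2230) = 5.975×10^-4
ε/(3.7D) = 2.73×10^-4; √(3.17ν²L/(gD³h_f)) = 2.32×10^-4
Q = -0.965·5.975×10^-4·ln(5.046×10^-4) = 0.004377 m³/s
Check: V = 2.10 m/s, Re = 7.17×10^4, f = 0.02316, h_f = 226 m ≈ 224 m ✓

Q ≈ 0.00438 m³/s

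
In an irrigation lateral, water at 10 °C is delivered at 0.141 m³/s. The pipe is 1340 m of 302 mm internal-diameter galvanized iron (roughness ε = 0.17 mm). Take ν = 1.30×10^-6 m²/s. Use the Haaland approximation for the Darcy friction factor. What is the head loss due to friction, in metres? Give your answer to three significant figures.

h_f ≈ 15.8 m

V = 4Q/(πD²) = 4·0.141/(π·0.302²) = 1.968 m/s
Re = VD/ν = 1.968·0.302/1.30×10^-6 = 4.57×10^5 → turbulent
ε/D = 0.17/302 = 5.63×10^-4
Haaland: f = 0.01803
h_f = f(L/D)V²/(2g) = 0.01803·(1340/0.302)·1.968²/(2·9.81) = 15.80 m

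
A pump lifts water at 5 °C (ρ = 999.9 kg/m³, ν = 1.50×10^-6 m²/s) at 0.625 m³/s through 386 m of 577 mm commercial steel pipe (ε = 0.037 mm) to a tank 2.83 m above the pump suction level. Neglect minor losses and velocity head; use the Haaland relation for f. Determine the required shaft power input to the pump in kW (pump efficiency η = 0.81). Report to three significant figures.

P_shaft ≈ 40.4 kW

V = 4Q/(πD²) = 2.390 m/s; Re = 9.19×10^5; ε/D = 6.41×10^-5; f = 0.01287
h_f = f(L/D)V²/2g = 2.508 m
Total head H = z + h_f = 2.83 + 2.508 = 5.338 m
P_hyd = ρgQH = 999.9·9.81·0.625·5.338 = 32.72 kW
P_shaft = P_hyd/η = 32.72/0.81 = 40.40 kW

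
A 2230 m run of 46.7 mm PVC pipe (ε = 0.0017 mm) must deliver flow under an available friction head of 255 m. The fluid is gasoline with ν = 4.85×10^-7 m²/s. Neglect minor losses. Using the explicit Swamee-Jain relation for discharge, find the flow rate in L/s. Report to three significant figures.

Swamee-Jain (Type II): Q = -0.965·√(gD⁵h_f/L)·ln[ε/(3.7D) + √(3.17ν²L/(gD³h_f))]
√(gD⁵h_f/L) = √(9.81·0.0467⁵·255/2230) = 4.992×10^-4
ε/(3.7D) = 9.84×10^-6; √(3.17ν²L/(gD³h_f)) = 8.08×10^-5
Q = -0.965·4.992×10^-4·ln(9.063×10^-5) = 0.004484 m³/s
Check: V = 2.62 m/s, Re = 2.52×10^5, f = 0.01523, h_f = 254 m ≈ 255 m ✓

Q ≈ 4.48 L/s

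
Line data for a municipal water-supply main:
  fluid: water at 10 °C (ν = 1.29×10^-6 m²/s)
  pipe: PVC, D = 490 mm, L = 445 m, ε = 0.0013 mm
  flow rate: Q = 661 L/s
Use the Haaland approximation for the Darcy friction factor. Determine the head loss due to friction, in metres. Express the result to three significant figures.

h_f ≈ 6.31 m

V = 4Q/(πD²) = 4·0.661/(π·0.490²) = 3.505 m/s
Re = VD/ν = 3.505·0.490/1.29×10^-6 = 1.33×10^6 → turbulent
ε/D = 0.0013/490 = 2.65×10^-6
Haaland: f = 0.01110
h_f = f(L/D)V²/(2g) = 0.01110·(445/0.490)·3.505²/(2·9.81) = 6.313 m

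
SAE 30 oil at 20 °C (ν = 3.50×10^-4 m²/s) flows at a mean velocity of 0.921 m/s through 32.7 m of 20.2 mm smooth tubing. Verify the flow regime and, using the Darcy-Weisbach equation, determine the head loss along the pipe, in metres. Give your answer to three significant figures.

Re = VD/ν = 0.921·0.02020/3.50×10^-4 = 53.2 → laminar (Re < 2300)
f = 64/Re = 1.204
h_f = f(L/D)V²/(2g) = 1.204·(32.7/0.02020)·0.921²/(2·9.81) = 84.27 m

h_f ≈ 84.3 m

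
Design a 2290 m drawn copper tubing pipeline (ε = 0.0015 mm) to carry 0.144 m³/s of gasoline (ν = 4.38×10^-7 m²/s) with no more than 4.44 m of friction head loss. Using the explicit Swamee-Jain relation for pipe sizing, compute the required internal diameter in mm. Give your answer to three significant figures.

Swamee-Jain (Type III): D = 0.66·[ε^1.25·(LQ²/(gh_f))^4.75 + ν·Q^9.4·(L/(gh_f))^5.2]^0.04
LQ²/(gh_f) = 1.090; L/(gh_f) = 52.58
Term 1 = ε^1.25·(…)^4.75 = 7.91×10^-8; Term 2 = ν·Q^9.4·(…)^5.2 = 4.77×10^-6
D = 0.66·(7.91×10^-8 + 4.77×10^-6)^0.04 = 0.4045 m = 405 mm
Check: V = 1.12 m/s, Re = 1.03×10^6, f = 0.01164, h_f = 4.21 m ≈ 4.44 m ✓

D ≈ 405 mm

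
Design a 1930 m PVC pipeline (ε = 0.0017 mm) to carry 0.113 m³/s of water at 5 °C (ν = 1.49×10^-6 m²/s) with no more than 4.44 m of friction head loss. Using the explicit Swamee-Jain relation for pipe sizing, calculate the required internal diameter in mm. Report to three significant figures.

Swamee-Jain (Type III): D = 0.66·[ε^1.25·(LQ²/(gh_f))^4.75 + ν·Q^9.4·(L/(gh_f))^5.2]^0.04
LQ²/(gh_f) = 0.5658; L/(gh_f) = 44.31
Term 1 = ε^1.25·(…)^4.75 = 4.10×10^-9; Term 2 = ν·Q^9.4·(…)^5.2 = 6.82×10^-7
D = 0.66·(4.10×10^-9 + 6.82×10^-7)^0.04 = 0.3741 m = 374 mm
Check: V = 1.03 m/s, Re = 2.58×10^5, f = 0.01484, h_f = 4.12 m ≈ 4.44 m ✓

D ≈ 374 mm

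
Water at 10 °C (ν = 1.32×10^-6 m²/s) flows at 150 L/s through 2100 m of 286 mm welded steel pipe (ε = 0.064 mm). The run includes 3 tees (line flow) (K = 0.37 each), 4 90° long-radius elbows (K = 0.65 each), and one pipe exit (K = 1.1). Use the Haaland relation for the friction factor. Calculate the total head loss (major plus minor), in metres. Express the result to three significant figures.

H_L ≈ 32.9 m

V = 4Q/(πD²) = 2.335 m/s; V²/2g = 0.2779 m
Re = 5.06×10^5, ε/D = 2.24×10^-4 → f = 0.01549 (Haaland)
Major: h_f = f(L/D)·V²/2g = 0.01549·7343·0.2779 = 31.61 m
Minor: ΣK = 4.81; h_m = ΣK·V²/2g = 1.337 m
Total H_L = 31.61 + 1.337 = 32.95 m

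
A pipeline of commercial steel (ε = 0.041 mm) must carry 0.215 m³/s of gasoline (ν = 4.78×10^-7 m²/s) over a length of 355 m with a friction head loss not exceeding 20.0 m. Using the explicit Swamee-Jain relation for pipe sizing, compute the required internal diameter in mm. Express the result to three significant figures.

D ≈ 251 mm

Swamee-Jain (Type III): D = 0.66·[ε^1.25·(LQ²/(gh_f))^4.75 + ν·Q^9.4·(L/(gh_f))^5.2]^0.04
LQ²/(gh_f) = 0.08364; L/(gh_f) = 1.809
Term 1 = ε^1.25·(…)^4.75 = 2.50×10^-11; Term 2 = ν·Q^9.4·(…)^5.2 = 5.54×10^-12
D = 0.66·(2.50×10^-11 + 5.54×10^-12)^0.04 = 0.2506 m = 251 mm
Check: V = 4.36 m/s, Re = 2.29×10^6, f = 0.01378, h_f = 18.9 m ≈ 20.0 m ✓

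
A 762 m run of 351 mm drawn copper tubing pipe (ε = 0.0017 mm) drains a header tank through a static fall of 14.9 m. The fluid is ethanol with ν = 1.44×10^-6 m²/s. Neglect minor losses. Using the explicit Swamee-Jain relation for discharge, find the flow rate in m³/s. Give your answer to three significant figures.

Q ≈ 0.322 m³/s

Swamee-Jain (Type II): Q = -0.965·√(gD⁵h_f/L)·ln[ε/(3.7D) + √(3.17ν²L/(gD³h_f))]
√(gD⁵h_f/L) = √(9.81·0.351⁵·14.9/762) = 0.03197
ε/(3.7D) = 1.31×10^-6; √(3.17ν²L/(gD³h_f)) = 2.82×10^-5
Q = -0.965·0.03197·ln(2.946×10^-5) = 0.3218 m³/s
Check: V = 3.33 m/s, Re = 8.11×10^5, f = 0.01213, h_f = 14.9 m ≈ 14.9 m ✓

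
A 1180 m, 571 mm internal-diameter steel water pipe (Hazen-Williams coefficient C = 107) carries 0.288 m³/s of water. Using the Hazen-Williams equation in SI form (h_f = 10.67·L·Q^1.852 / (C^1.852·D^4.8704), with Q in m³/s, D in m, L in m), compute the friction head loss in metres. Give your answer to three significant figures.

h_f = 10.67·1180·0.288^1.852 / (107^1.852·0.571^4.8704) = 3.355 m

h_f ≈ 3.36 m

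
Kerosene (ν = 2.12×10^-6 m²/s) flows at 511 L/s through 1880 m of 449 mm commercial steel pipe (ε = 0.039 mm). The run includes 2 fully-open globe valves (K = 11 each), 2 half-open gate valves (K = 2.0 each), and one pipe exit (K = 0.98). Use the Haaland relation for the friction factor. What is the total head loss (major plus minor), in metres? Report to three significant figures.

V = 4Q/(πD²) = 3.227 m/s; V²/2g = 0.5309 m
Re = 6.84×10^5, ε/D = 8.69×10^-5 → f = 0.01362 (Haaland)
Major: h_f = f(L/D)·V²/2g = 0.01362·4187·0.5309 = 30.27 m
Minor: ΣK = 27.0; h_m = ΣK·V²/2g = 14.32 m
Total H_L = 30.27 + 14.32 = 44.60 m

H_L ≈ 44.6 m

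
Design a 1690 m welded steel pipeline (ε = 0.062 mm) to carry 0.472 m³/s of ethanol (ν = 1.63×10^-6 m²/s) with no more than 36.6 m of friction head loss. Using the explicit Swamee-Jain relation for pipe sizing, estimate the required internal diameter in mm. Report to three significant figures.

D ≈ 418 mm

Swamee-Jain (Type III): D = 0.66·[ε^1.25·(LQ²/(gh_f))^4.75 + ν·Q^9.4·(L/(gh_f))^5.2]^0.04
LQ²/(gh_f) = 1.049; L/(gh_f) = 4.707
Term 1 = ε^1.25·(…)^4.75 = 6.89×10^-6; Term 2 = ν·Q^9.4·(…)^5.2 = 4.42×10^-6
D = 0.66·(6.89×10^-6 + 4.42×10^-6)^0.04 = 0.4185 m = 418 mm
Check: V = 3.43 m/s, Re = 8.81×10^5, f = 0.01429, h_f = 34.6 m ≈ 36.6 m ✓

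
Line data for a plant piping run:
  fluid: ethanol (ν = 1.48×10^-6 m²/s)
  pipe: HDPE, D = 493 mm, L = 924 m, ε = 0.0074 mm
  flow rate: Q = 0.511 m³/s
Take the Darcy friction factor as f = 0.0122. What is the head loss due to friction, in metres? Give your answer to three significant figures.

V = 4Q/(πD²) = 4·0.511/(π·0.493²) = 2.677 m/s
h_f = f(L/D)V²/(2g) = 0.01220·(924/0.493)·2.677²/(2·9.81) = 8.351 m

h_f ≈ 8.35 m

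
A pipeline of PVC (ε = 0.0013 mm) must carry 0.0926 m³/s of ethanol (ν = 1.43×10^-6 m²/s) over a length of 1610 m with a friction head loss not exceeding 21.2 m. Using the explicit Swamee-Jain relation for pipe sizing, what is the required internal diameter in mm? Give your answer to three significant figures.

Swamee-Jain (Type III): D = 0.66·[ε^1.25·(LQ²/(gh_f))^4.75 + ν·Q^9.4·(L/(gh_f))^5.2]^0.04
LQ²/(gh_f) = 0.06638; L/(gh_f) = 7.741
Term 1 = ε^1.25·(…)^4.75 = 1.11×10^-13; Term 2 = ν·Q^9.4·(…)^5.2 = 1.16×10^-11
D = 0.66·(1.11×10^-13 + 1.16×10^-11)^0.04 = 0.2411 m = 241 mm
Check: V = 2.03 m/s, Re = 3.42×10^5, f = 0.01410, h_f = 19.7 m ≈ 21.2 m ✓

D ≈ 241 mm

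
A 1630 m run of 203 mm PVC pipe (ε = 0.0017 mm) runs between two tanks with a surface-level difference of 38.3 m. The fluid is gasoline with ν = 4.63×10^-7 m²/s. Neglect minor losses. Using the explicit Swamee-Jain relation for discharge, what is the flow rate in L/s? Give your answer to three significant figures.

Swamee-Jain (Type II): Q = -0.965·√(gD⁵h_f/L)·ln[ε/(3.7D) + √(3.17ν²L/(gD³h_f))]
√(gD⁵h_f/L) = √(9.81·0.203⁵·38.3/1630) = 0.008914
ε/(3.7D) = 2.26×10^-6; √(3.17ν²L/(gD³h_f)) = 1.88×10^-5
Q = -0.965·0.008914·ln(2.104×10^-5) = 0.09264 m³/s
Check: V = 2.86 m/s, Re = 1.25×10^6, f = 0.01141, h_f = 38.3 m ≈ 38.3 m ✓

Q ≈ 92.6 L/s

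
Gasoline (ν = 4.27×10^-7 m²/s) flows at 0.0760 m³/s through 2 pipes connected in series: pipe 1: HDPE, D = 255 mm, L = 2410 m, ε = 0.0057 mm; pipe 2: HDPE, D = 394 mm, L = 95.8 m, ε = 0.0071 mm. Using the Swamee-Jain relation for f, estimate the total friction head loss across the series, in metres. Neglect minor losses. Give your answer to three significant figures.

H ≈ 13.2 m

Pipe 1: V = 1.488 m/s, Re = 8.89×10^5, ε/D = 2.24×10^-5, f = 0.01233, h_1 = f(L/D)V²/2g = 13.16 m
Pipe 2: V = 0.6233 m/s, Re = 5.75×10^5, ε/D = 1.80×10^-5, f = 0.01308, h_2 = f(L/D)V²/2g = 0.06298 m
Series → Q common, losses add: H = Σh = 13.22 m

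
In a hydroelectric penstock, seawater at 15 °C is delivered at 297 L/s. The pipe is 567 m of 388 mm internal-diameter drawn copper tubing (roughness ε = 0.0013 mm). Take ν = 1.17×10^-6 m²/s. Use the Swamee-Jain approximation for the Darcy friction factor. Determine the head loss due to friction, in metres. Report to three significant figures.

h_f ≈ 5.66 m

V = 4Q/(πD²) = 4·0.297/(π·0.388²) = 2.512 m/s
Re = VD/ν = 2.512·0.388/1.17×10^-6 = 8.33×10^5 → turbulent
ε/D = 0.0013/388 = 3.35×10^-6
Swamee-Jain: f = 0.01205
h_f = f(L/D)V²/(2g) = 0.01205·(567/0.388)·2.512²/(2·9.81) = 5.662 m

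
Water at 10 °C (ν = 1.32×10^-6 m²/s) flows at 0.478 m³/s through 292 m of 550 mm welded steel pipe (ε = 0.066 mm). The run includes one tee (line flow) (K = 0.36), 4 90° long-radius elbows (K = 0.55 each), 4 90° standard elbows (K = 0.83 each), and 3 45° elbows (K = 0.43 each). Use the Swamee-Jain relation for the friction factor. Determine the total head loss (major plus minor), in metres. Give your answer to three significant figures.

V = 4Q/(πD²) = 2.012 m/s; V²/2g = 0.2063 m
Re = 8.38×10^5, ε/D = 1.20×10^-4 → f = 0.01399 (Swamee-Jain)
Major: h_f = f(L/D)·V²/2g = 0.01399·530.9·0.2063 = 1.532 m
Minor: ΣK = 7.17; h_m = ΣK·V²/2g = 1.479 m
Total H_L = 1.532 + 1.479 = 3.011 m

H_L ≈ 3.01 m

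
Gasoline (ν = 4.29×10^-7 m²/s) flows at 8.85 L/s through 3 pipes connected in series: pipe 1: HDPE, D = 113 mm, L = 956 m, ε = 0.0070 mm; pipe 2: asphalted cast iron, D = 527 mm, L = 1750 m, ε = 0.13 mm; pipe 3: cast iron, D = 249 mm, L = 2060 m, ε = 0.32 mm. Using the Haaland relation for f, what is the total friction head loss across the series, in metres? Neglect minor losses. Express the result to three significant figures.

Pipe 1: V = 0.8825 m/s, Re = 2.32×10^5, ε/D = 6.19×10^-5, f = 0.01552, h_1 = f(L/D)V²/2g = 5.210 m
Pipe 2: V = 0.04057 m/s, Re = 4.98×10^4, ε/D = 2.47×10^-4, f = 0.02147, h_2 = f(L/D)V²/2g = 0.005981 m
Pipe 3: V = 0.1817 m/s, Re = 1.05×10^5, ε/D = 0.00129, f = 0.02282, h_3 = f(L/D)V²/2g = 0.3178 m
Series → Q common, losses add: H = Σh = 5.534 m

H ≈ 5.53 m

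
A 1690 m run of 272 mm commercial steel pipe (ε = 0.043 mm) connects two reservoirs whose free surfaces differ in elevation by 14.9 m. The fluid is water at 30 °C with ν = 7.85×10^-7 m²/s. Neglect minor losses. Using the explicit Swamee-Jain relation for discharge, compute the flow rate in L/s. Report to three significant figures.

Swamee-Jain (Type II): Q = -0.965·√(gD⁵h_f/L)·ln[ε/(3.7D) + √(3.17ν²L/(gD³h_f))]
√(gD⁵h_f/L) = √(9.81·0.272⁵·14.9/1690) = 0.01135
ε/(3.7D) = 4.27×10^-5; √(3.17ν²L/(gD³h_f)) = 3.35×10^-5
Q = -0.965·0.01135·ln(7.623×10^-5) = 0.1038 m³/s
Check: V = 1.79 m/s, Re = 6.19×10^5, f = 0.01481, h_f = 15.0 m ≈ 14.9 m ✓

Q ≈ 104 L/s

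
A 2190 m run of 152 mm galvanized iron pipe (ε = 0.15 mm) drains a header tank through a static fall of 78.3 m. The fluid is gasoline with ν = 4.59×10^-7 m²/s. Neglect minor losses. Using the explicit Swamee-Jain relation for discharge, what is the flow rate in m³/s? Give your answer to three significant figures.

Swamee-Jain (Type II): Q = -0.965·√(gD⁵h_f/L)·ln[ε/(3.7D) + √(3.17ν²L/(gD³h_f))]
√(gD⁵h_f/L) = √(9.81·0.152⁵·78.3/2190) = 0.005335
ε/(3.7D) = 2.67×10^-4; √(3.17ν²L/(gD³h_f)) = 2.33×10^-5
Q = -0.965·0.005335·ln(2.900×10^-4) = 0.04193 m³/s
Check: V = 2.31 m/s, Re = 7.65×10^5, f = 0.02007, h_f = 78.7 m ≈ 78.3 m ✓

Q ≈ 0.0419 m³/s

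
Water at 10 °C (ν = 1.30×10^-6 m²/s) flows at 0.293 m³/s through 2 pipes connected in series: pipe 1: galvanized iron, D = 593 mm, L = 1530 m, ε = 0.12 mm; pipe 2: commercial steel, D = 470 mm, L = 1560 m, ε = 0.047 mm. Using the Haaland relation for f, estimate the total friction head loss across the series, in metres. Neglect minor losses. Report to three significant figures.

Pipe 1: V = 1.061 m/s, Re = 4.84×10^5, ε/D = 2.02×10^-4, f = 0.01535, h_1 = f(L/D)V²/2g = 2.272 m
Pipe 2: V = 1.689 m/s, Re = 6.11×10^5, ε/D = 1.00×10^-4, f = 0.01395, h_2 = f(L/D)V²/2g = 6.732 m
Series → Q common, losses add: H = Σh = 9.004 m

H ≈ 9.00 m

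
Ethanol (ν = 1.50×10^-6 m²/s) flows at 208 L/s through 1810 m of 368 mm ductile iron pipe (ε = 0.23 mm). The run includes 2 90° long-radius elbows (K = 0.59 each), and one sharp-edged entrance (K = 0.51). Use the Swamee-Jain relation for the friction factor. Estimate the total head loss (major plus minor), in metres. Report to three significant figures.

H_L ≈ 18.1 m

V = 4Q/(πD²) = 1.956 m/s; V²/2g = 0.1949 m
Re = 4.80×10^5, ε/D = 6.25×10^-4 → f = 0.01855 (Swamee-Jain)
Major: h_f = f(L/D)·V²/2g = 0.01855·4918·0.1949 = 17.78 m
Minor: ΣK = 1.69; h_m = ΣK·V²/2g = 0.3294 m
Total H_L = 17.78 + 0.3294 = 18.11 m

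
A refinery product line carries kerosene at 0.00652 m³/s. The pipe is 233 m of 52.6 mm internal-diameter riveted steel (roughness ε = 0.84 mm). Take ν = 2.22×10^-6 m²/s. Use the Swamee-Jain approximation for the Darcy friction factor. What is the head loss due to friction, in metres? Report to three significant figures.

V = 4Q/(πD²) = 4·0.00652/(π·0.0526²) = 3.000 m/s
Re = VD/ν = 3.000·0.0526/2.22×10^-6 = 7.11×10^4 → turbulent
ε/D = 0.84/52.6 = 0.0160
Swamee-Jain: f = 0.04563
h_f = f(L/D)V²/(2g) = 0.04563·(233/0.0526)·3.000²/(2·9.81) = 92.74 m

h_f ≈ 92.7 m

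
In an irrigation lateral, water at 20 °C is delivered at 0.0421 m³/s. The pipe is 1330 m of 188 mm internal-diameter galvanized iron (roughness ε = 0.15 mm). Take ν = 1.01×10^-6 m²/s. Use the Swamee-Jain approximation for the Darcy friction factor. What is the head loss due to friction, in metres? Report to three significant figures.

h_f ≈ 16.5 m

V = 4Q/(πD²) = 4·0.0421/(π·0.188²) = 1.517 m/s
Re = VD/ν = 1.517·0.188/1.01×10^-6 = 2.82×10^5 → turbulent
ε/D = 0.15/188 = 7.98×10^-4
Swamee-Jain: f = 0.01993
h_f = f(L/D)V²/(2g) = 0.01993·(1330/0.188)·1.517²/(2·9.81) = 16.53 m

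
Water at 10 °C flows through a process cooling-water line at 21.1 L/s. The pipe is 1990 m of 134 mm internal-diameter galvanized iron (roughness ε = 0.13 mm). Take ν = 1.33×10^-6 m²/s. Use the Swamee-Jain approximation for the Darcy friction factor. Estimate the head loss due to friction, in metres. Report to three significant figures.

h_f ≈ 36.4 m

V = 4Q/(πD²) = 4·0.0211/(π·0.134²) = 1.496 m/s
Re = VD/ν = 1.496·0.134/1.33×10^-6 = 1.51×10^5 → turbulent
ε/D = 0.13/134 = 9.70×10^-4
Swamee-Jain: f = 0.02148
h_f = f(L/D)V²/(2g) = 0.02148·(1990/0.134)·1.496²/(2·9.81) = 36.40 m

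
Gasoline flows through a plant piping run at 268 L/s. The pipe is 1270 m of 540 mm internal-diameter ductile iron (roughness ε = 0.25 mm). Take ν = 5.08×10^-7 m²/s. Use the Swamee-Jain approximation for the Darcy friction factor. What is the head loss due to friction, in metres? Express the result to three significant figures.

V = 4Q/(πD²) = 4·0.268/(π·0.540²) = 1.170 m/s
Re = VD/ν = 1.170·0.540/5.08×10^-7 = 1.24×10^6 → turbulent
ε/D = 0.25/540 = 4.63×10^-4
Swamee-Jain: f = 0.01694
h_f = f(L/D)V²/(2g) = 0.01694·(1270/0.540)·1.170²/(2·9.81) = 2.780 m

h_f ≈ 2.78 m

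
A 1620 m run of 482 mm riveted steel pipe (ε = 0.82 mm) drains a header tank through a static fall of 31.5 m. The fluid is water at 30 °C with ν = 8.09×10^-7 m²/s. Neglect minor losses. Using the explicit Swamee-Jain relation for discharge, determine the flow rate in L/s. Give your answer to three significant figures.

Swamee-Jain (Type II): Q = -0.965·√(gD⁵h_f/L)·ln[ε/(3.7D) + √(3.17ν²L/(gD³h_f))]
√(gD⁵h_f/L) = √(9.81·0.482⁵·31.5/1620) = 0.07044
ε/(3.7D) = 4.60×10^-4; √(3.17ν²L/(gD³h_f)) = 9.86×10^-6
Q = -0.965·0.07044·ln(4.697×10^-4) = 0.5210 m³/s
Check: V = 2.86 m/s, Re = 1.70×10^6, f = 0.02262, h_f = 31.6 m ≈ 31.5 m ✓

Q ≈ 521 L/s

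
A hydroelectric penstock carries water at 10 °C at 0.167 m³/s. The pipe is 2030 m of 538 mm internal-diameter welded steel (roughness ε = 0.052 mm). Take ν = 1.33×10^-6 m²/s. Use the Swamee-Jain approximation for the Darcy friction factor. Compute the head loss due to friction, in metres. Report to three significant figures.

h_f ≈ 1.60 m

V = 4Q/(πD²) = 4·0.167/(π·0.538²) = 0.7346 m/s
Re = VD/ν = 0.7346·0.538/1.33×10^-6 = 2.97×10^5 → turbulent
ε/D = 0.052/538 = 9.67×10^-5
Swamee-Jain: f = 0.01543
h_f = f(L/D)V²/(2g) = 0.01543·(2030/0.538)·0.7346²/(2·9.81) = 1.601 m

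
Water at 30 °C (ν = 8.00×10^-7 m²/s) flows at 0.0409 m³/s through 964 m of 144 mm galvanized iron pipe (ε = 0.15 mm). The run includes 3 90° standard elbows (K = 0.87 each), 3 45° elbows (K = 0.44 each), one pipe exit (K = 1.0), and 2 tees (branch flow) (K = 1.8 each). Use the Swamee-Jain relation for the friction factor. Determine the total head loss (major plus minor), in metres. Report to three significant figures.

V = 4Q/(πD²) = 2.511 m/s; V²/2g = 0.3215 m
Re = 4.52×10^5, ε/D = 0.00104 → f = 0.02060 (Swamee-Jain)
Major: h_f = f(L/D)·V²/2g = 0.02060·6694·0.3215 = 44.33 m
Minor: ΣK = 8.53; h_m = ΣK·V²/2g = 2.742 m
Total H_L = 44.33 + 2.742 = 47.07 m

H_L ≈ 47.1 m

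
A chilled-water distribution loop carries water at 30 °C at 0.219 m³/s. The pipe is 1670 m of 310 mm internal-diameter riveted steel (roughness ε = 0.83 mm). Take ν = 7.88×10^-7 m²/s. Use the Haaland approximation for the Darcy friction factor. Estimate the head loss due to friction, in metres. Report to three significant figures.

V = 4Q/(πD²) = 4·0.219/(π·0.310²) = 2.902 m/s
Re = VD/ν = 2.902·0.310/7.88×10^-7 = 1.14×10^6 → turbulent
ε/D = 0.83/310 = 0.00268
Haaland: f = 0.02552
h_f = f(L/D)V²/(2g) = 0.02552·(1670/0.310)·2.902²/(2·9.81) = 58.98 m

h_f ≈ 59.0 m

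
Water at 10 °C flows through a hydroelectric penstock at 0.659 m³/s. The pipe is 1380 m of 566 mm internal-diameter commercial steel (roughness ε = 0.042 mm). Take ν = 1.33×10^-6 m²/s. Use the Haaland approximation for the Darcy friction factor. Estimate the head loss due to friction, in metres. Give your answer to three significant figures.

h_f ≈ 10.9 m

V = 4Q/(πD²) = 4·0.659/(π·0.566²) = 2.619 m/s
Re = VD/ν = 2.619·0.566/1.33×10^-6 = 1.11×10^6 → turbulent
ε/D = 0.042/566 = 7.42×10^-5
Haaland: f = 0.01280
h_f = f(L/D)V²/(2g) = 0.01280·(1380/0.566)·2.619²/(2·9.81) = 10.91 m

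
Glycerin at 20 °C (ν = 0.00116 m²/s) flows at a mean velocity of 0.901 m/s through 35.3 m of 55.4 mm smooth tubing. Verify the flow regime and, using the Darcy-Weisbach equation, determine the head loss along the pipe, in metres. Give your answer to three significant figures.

Re = VD/ν = 0.901·0.05540/0.00116 = 43.0 → laminar (Re < 2300)
f = 64/Re = 1.487
h_f = f(L/D)V²/(2g) = 1.487·(35.3/0.05540)·0.901²/(2·9.81) = 39.21 m

h_f ≈ 39.2 m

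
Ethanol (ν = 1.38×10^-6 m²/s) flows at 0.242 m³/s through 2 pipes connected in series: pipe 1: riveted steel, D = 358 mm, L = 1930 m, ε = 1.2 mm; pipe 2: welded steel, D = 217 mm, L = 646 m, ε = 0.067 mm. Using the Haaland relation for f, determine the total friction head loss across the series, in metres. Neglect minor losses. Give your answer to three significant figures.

Pipe 1: V = 2.404 m/s, Re = 6.24×10^5, ε/D = 0.00335, f = 0.02724, h_1 = f(L/D)V²/2g = 43.26 m
Pipe 2: V = 6.543 m/s, Re = 1.03×10^6, ε/D = 3.09×10^-4, f = 0.01566, h_2 = f(L/D)V²/2g = 101.8 m
Series → Q common, losses add: H = Σh = 145.0 m

H ≈ 145 m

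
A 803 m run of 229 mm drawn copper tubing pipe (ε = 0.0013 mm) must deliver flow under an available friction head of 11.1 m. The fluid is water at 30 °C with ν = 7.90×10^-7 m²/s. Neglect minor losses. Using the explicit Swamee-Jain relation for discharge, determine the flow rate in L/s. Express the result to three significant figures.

Q ≈ 91.2 L/s

Swamee-Jain (Type II): Q = -0.965·√(gD⁵h_f/L)·ln[ε/(3.7D) + √(3.17ν²L/(gD³h_f))]
√(gD⁵h_f/L) = √(9.81·0.229⁵·11.1/803) = 0.009241
ε/(3.7D) = 1.53×10^-6; √(3.17ν²L/(gD³h_f)) = 3.49×10^-5
Q = -0.965·0.009241·ln(3.639×10^-5) = 0.09115 m³/s
Check: V = 2.21 m/s, Re = 6.42×10^5, f = 0.01263, h_f = 11.1 m ≈ 11.1 m ✓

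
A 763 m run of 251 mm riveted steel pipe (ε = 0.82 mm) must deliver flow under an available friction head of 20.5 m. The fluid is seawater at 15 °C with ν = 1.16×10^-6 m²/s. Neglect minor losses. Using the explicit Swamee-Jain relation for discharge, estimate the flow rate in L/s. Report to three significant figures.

Swamee-Jain (Type II): Q = -0.965·√(gD⁵h_f/L)·ln[ε/(3.7D) + √(3.17ν²L/(gD³h_f))]
√(gD⁵h_f/L) = √(9.81·0.251⁵·20.5/763) = 0.01620
ε/(3.7D) = 8.83×10^-4; √(3.17ν²L/(gD³h_f)) = 3.20×10^-5
Q = -0.965·0.01620·ln(9.149×10^-4) = 0.1094 m³/s
Check: V = 2.21 m/s, Re = 4.78×10^5, f = 0.02718, h_f = 20.6 m ≈ 20.5 m ✓

Q ≈ 109 L/s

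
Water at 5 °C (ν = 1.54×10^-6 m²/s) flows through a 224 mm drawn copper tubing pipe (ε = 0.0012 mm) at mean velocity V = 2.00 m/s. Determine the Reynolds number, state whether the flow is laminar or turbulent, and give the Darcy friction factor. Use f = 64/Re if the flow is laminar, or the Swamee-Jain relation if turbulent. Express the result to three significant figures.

Re ≈ 2.91×10^5; turbulent; f ≈ 0.0145

Re = VD/ν = 2.000·0.224/1.54×10^-6 = 2.91×10^5
Re > 4000 → turbulent; ε/D = 5.36×10^-6
Swamee-Jain: f = 0.01452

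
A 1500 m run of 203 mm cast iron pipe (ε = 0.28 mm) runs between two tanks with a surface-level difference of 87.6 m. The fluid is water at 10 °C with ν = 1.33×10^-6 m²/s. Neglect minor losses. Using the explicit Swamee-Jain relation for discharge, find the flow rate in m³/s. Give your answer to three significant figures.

Q ≈ 0.106 m³/s

Swamee-Jain (Type II): Q = -0.965·√(gD⁵h_f/L)·ln[ε/(3.7D) + √(3.17ν²L/(gD³h_f))]
√(gD⁵h_f/L) = √(9.81·0.203⁵·87.6/1500) = 0.01405
ε/(3.7D) = 3.73×10^-4; √(3.17ν²L/(gD³h_f)) = 3.42×10^-5
Q = -0.965·0.01405·ln(4.070×10^-4) = 0.1059 m³/s
Check: V = 3.27 m/s, Re = 4.99×10^5, f = 0.02186, h_f = 88.1 m ≈ 87.6 m ✓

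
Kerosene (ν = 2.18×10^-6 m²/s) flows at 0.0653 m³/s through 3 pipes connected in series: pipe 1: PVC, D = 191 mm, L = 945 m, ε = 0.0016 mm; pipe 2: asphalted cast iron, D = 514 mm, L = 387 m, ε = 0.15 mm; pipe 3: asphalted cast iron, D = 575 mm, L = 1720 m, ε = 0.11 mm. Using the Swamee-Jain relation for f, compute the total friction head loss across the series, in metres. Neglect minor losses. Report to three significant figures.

H ≈ 20.7 m

Pipe 1: V = 2.279 m/s, Re = 2.00×10^5, ε/D = 8.38×10^-6, f = 0.01561, h_1 = f(L/D)V²/2g = 20.45 m
Pipe 2: V = 0.3147 m/s, Re = 7.42×10^4, ε/D = 2.92×10^-4, f = 0.02041, h_2 = f(L/D)V²/2g = 0.07757 m
Pipe 3: V = 0.2515 m/s, Re = 6.63×10^4, ε/D = 1.91×10^-4, f = 0.02038, h_3 = f(L/D)V²/2g = 0.1965 m
Series → Q common, losses add: H = Σh = 20.73 m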